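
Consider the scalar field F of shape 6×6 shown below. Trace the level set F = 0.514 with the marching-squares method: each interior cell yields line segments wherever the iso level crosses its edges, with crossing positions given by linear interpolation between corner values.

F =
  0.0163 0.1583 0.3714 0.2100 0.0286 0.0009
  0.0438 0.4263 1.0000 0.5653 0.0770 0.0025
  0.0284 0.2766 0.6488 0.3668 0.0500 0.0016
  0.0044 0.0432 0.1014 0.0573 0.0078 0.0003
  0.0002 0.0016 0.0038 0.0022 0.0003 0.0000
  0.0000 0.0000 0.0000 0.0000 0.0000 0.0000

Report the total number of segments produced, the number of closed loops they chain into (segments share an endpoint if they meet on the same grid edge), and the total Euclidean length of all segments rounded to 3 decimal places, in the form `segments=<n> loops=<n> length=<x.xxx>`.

cell (0,1): code 0100 → (0.227,2.000)–(1.000,1.153)
cell (0,2): code 1100 → (0.856,3.000)–(0.227,2.000)
cell (0,3): code 1000 → (1.000,3.105)–(0.856,3.000)
cell (1,1): code 0110 → (1.000,1.153)–(2.000,1.638)
cell (1,2): code 1011 → (2.000,2.478)–(1.258,3.000)
cell (1,3): code 0001 → (1.258,3.000)–(1.000,3.105)
cell (2,1): code 0010 → (2.000,1.638)–(2.246,2.000)
cell (2,2): code 0001 → (2.246,2.000)–(2.000,2.478)
total: 8 segments, chained into 1 closed loop(s), length Σ = 5.779608

segments=8 loops=1 length=5.780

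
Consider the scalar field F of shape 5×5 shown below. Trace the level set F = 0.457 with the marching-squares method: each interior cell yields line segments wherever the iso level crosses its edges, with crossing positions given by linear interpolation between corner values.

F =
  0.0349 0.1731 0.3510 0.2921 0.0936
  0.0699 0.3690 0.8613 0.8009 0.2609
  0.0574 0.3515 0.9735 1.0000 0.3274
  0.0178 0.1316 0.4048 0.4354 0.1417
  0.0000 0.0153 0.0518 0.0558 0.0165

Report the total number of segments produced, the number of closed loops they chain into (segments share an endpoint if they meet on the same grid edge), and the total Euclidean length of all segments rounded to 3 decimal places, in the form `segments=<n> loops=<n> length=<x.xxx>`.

segments=8 loops=1 length=8.579

cell (0,1): code 0100 → (0.208,2.000)–(1.000,1.179)
cell (0,2): code 1100 → (0.324,3.000)–(0.208,2.000)
cell (0,3): code 1000 → (1.000,3.637)–(0.324,3.000)
cell (1,1): code 0110 → (1.000,1.179)–(2.000,1.170)
cell (1,3): code 1001 → (2.000,3.807)–(1.000,3.637)
cell (2,1): code 0010 → (2.000,1.170)–(2.908,2.000)
cell (2,2): code 0011 → (2.908,2.000)–(2.962,3.000)
cell (2,3): code 0001 → (2.962,3.000)–(2.000,3.807)
total: 8 segments, chained into 1 closed loop(s), length Σ = 8.578711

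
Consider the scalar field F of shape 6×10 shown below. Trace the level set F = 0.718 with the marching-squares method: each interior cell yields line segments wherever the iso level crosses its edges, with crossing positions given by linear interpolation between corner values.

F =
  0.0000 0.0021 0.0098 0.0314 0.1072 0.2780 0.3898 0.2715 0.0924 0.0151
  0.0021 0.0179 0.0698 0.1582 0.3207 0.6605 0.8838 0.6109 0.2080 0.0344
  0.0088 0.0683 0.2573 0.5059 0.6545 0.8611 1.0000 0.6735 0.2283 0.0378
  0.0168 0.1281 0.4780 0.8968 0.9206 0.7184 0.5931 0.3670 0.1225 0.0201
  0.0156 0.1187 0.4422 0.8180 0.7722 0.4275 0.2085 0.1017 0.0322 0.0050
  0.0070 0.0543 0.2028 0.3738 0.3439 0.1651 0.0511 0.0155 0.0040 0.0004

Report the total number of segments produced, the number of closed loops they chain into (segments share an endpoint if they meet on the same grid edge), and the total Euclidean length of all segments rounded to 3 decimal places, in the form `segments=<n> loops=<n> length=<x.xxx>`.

cell (0,5): code 0100 → (0.664,6.000)–(1.000,5.258)
cell (0,6): code 1000 → (1.000,6.608)–(0.664,6.000)
cell (1,4): code 0100 → (1.287,5.000)–(2.000,4.307)
cell (1,5): code 1110 → (1.000,5.258)–(1.287,5.000)
cell (1,6): code 1001 → (2.000,6.864)–(1.000,6.608)
cell (2,2): code 0100 → (2.543,3.000)–(3.000,2.573)
cell (2,3): code 1100 → (2.239,4.000)–(2.543,3.000)
cell (2,4): code 1110 → (2.000,4.307)–(2.239,4.000)
cell (2,5): code 1011 → (3.000,5.003)–(2.693,6.000)
cell (2,6): code 0001 → (2.693,6.000)–(2.000,6.864)
cell (3,2): code 0110 → (3.000,2.573)–(4.000,2.734)
cell (3,4): code 1011 → (4.000,4.157)–(3.001,5.000)
cell (3,5): code 0001 → (3.001,5.000)–(3.000,5.003)
cell (4,2): code 0010 → (4.000,2.734)–(4.225,3.000)
cell (4,3): code 0011 → (4.225,3.000)–(4.127,4.000)
cell (4,4): code 0001 → (4.127,4.000)–(4.000,4.157)
total: 16 segments, chained into 1 closed loop(s), length Σ = 12.009477

segments=16 loops=1 length=12.009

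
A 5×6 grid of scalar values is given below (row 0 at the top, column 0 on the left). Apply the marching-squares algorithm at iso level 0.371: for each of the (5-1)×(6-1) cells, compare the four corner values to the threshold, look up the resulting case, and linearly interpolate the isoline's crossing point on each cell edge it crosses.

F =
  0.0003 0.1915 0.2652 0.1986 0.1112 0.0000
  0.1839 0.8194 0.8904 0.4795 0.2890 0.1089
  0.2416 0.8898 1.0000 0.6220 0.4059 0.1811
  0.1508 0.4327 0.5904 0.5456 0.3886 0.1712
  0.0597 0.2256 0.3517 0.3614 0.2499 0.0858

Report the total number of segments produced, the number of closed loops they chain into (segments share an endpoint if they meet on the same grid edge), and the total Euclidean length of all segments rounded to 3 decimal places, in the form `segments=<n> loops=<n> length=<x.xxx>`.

cell (0,0): code 0100 → (0.286,1.000)–(1.000,0.294)
cell (0,1): code 1100 → (0.169,2.000)–(0.286,1.000)
cell (0,2): code 1100 → (0.614,3.000)–(0.169,2.000)
cell (0,3): code 1000 → (1.000,3.570)–(0.614,3.000)
cell (1,0): code 0110 → (1.000,0.294)–(2.000,0.200)
cell (1,3): code 1101 → (1.701,4.000)–(1.000,3.570)
cell (1,4): code 1000 → (2.000,4.155)–(1.701,4.000)
cell (2,0): code 0110 → (2.000,0.200)–(3.000,0.781)
cell (2,4): code 1001 → (3.000,4.081)–(2.000,4.155)
cell (3,0): code 0010 → (3.000,0.781)–(3.298,1.000)
cell (3,1): code 0011 → (3.298,1.000)–(3.919,2.000)
cell (3,2): code 0011 → (3.919,2.000)–(3.948,3.000)
cell (3,3): code 0011 → (3.948,3.000)–(3.127,4.000)
cell (3,4): code 0001 → (3.127,4.000)–(3.000,4.081)
total: 14 segments, chained into 1 closed loop(s), length Σ = 12.108425

segments=14 loops=1 length=12.108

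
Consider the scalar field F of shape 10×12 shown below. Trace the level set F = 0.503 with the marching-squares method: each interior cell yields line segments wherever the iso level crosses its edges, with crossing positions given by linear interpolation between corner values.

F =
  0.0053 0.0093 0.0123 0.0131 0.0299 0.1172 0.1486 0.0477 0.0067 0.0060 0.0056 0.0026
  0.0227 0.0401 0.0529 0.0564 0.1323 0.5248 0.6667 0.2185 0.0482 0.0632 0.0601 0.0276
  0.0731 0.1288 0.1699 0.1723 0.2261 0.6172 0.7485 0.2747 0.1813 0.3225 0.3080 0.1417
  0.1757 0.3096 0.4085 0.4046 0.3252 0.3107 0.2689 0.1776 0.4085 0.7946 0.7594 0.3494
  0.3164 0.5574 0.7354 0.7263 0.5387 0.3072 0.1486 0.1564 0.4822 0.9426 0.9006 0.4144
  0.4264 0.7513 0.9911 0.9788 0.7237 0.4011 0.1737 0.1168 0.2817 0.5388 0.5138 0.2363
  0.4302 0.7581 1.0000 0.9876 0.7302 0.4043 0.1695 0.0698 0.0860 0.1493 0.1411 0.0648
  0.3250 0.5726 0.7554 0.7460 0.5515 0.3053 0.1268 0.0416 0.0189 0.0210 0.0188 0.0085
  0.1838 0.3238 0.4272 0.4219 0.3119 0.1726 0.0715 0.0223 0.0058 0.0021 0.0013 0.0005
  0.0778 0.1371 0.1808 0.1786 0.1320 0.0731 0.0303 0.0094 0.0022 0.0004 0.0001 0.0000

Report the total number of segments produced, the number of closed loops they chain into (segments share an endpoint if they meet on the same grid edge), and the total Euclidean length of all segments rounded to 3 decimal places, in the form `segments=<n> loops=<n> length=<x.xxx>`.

cell (0,4): code 0100 → (0.947,5.000)–(1.000,4.944)
cell (0,5): code 1100 → (0.684,6.000)–(0.947,5.000)
cell (0,6): code 1000 → (1.000,6.365)–(0.684,6.000)
cell (1,4): code 0110 → (1.000,4.944)–(2.000,4.708)
cell (1,6): code 1001 → (2.000,6.518)–(1.000,6.365)
cell (2,4): code 0010 → (2.000,4.708)–(2.373,5.000)
cell (2,5): code 0011 → (2.373,5.000)–(2.512,6.000)
cell (2,6): code 0001 → (2.512,6.000)–(2.000,6.518)
cell (2,8): code 0100 → (2.382,9.000)–(3.000,8.245)
cell (2,9): code 1100 → (2.432,10.000)–(2.382,9.000)
cell (2,10): code 1000 → (3.000,10.625)–(2.432,10.000)
cell (3,0): code 0100 → (3.780,1.000)–(4.000,0.774)
cell (3,1): code 1100 → (3.289,2.000)–(3.780,1.000)
cell (3,2): code 1100 → (3.306,3.000)–(3.289,2.000)
cell (3,3): code 1100 → (3.833,4.000)–(3.306,3.000)
cell (3,4): code 1000 → (4.000,4.154)–(3.833,4.000)
cell (3,8): code 0110 → (3.000,8.245)–(4.000,8.045)
cell (3,10): code 1001 → (4.000,10.818)–(3.000,10.625)
cell (4,0): code 0110 → (4.000,0.774)–(5.000,0.236)
cell (4,4): code 1001 → (5.000,4.684)–(4.000,4.154)
cell (4,8): code 0110 → (4.000,8.045)–(5.000,8.861)
cell (4,10): code 1001 → (5.000,10.039)–(4.000,10.818)
cell (5,0): code 0110 → (5.000,0.236)–(6.000,0.222)
cell (5,4): code 1001 → (6.000,4.697)–(5.000,4.684)
cell (5,8): code 0010 → (5.000,8.861)–(5.092,9.000)
cell (5,9): code 0011 → (5.092,9.000)–(5.029,10.000)
cell (5,10): code 0001 → (5.029,10.000)–(5.000,10.039)
cell (6,0): code 0110 → (6.000,0.222)–(7.000,0.719)
cell (6,4): code 1001 → (7.000,4.197)–(6.000,4.697)
cell (7,0): code 0010 → (7.000,0.719)–(7.280,1.000)
cell (7,1): code 0011 → (7.280,1.000)–(7.769,2.000)
cell (7,2): code 0011 → (7.769,2.000)–(7.750,3.000)
cell (7,3): code 0011 → (7.750,3.000)–(7.202,4.000)
cell (7,4): code 0001 → (7.202,4.000)–(7.000,4.197)
total: 34 segments, chained into 3 closed loop(s), length Σ = 28.701515

segments=34 loops=3 length=28.702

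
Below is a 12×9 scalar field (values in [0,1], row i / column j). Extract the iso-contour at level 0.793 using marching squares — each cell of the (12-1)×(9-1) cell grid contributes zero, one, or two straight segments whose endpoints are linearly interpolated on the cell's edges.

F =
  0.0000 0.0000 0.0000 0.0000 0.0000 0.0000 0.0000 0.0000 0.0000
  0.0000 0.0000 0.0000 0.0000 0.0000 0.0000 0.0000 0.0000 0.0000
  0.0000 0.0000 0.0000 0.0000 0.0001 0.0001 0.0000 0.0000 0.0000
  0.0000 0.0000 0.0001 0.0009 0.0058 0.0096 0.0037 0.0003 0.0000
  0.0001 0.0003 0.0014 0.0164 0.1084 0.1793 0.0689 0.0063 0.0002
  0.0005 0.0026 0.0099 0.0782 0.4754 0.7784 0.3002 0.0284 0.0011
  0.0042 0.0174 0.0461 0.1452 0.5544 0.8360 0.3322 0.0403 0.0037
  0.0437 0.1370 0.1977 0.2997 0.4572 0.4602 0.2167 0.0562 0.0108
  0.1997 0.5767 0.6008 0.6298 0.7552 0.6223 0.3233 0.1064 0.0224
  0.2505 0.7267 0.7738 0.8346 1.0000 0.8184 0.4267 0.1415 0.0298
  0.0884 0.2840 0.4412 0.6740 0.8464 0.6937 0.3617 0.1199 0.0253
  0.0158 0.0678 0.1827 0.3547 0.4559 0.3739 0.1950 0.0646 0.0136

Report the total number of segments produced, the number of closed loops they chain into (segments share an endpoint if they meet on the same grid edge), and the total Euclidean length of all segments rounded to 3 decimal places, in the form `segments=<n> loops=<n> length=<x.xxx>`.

segments=14 loops=2 length=8.824

cell (5,4): code 0100 → (5.253,5.000)–(6.000,4.847)
cell (5,5): code 1000 → (6.000,5.085)–(5.253,5.000)
cell (6,4): code 0010 → (6.000,4.847)–(6.114,5.000)
cell (6,5): code 0001 → (6.114,5.000)–(6.000,5.085)
cell (8,2): code 0100 → (8.797,3.000)–(9.000,2.316)
cell (8,3): code 1100 → (8.154,4.000)–(8.797,3.000)
cell (8,4): code 1100 → (8.870,5.000)–(8.154,4.000)
cell (8,5): code 1000 → (9.000,5.065)–(8.870,5.000)
cell (9,2): code 0010 → (9.000,2.316)–(9.259,3.000)
cell (9,3): code 0111 → (9.259,3.000)–(10.000,3.690)
cell (9,4): code 1011 → (10.000,4.350)–(9.204,5.000)
cell (9,5): code 0001 → (9.204,5.000)–(9.000,5.065)
cell (10,3): code 0010 → (10.000,3.690)–(10.137,4.000)
cell (10,4): code 0001 → (10.137,4.000)–(10.000,4.350)
total: 14 segments, chained into 2 closed loop(s), length Σ = 8.824256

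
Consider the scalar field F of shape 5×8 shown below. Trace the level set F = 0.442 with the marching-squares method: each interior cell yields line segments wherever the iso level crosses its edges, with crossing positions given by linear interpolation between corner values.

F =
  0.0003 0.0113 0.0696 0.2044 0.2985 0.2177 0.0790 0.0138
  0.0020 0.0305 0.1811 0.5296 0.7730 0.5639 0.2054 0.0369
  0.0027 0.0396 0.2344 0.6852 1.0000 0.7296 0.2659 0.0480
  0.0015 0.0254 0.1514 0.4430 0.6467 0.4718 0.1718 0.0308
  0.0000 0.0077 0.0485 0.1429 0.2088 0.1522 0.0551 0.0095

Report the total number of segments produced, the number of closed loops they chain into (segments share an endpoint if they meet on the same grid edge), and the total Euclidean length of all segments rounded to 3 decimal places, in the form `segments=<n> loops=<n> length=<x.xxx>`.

segments=12 loops=1 length=9.656

cell (0,2): code 0100 → (0.731,3.000)–(1.000,2.749)
cell (0,3): code 1100 → (0.302,4.000)–(0.731,3.000)
cell (0,4): code 1100 → (0.648,5.000)–(0.302,4.000)
cell (0,5): code 1000 → (1.000,5.340)–(0.648,5.000)
cell (1,2): code 0110 → (1.000,2.749)–(2.000,2.461)
cell (1,5): code 1001 → (2.000,5.620)–(1.000,5.340)
cell (2,2): code 0110 → (2.000,2.461)–(3.000,2.997)
cell (2,5): code 1001 → (3.000,5.099)–(2.000,5.620)
cell (3,2): code 0010 → (3.000,2.997)–(3.003,3.000)
cell (3,3): code 0011 → (3.003,3.000)–(3.467,4.000)
cell (3,4): code 0011 → (3.467,4.000)–(3.093,5.000)
cell (3,5): code 0001 → (3.093,5.000)–(3.000,5.099)
total: 12 segments, chained into 1 closed loop(s), length Σ = 9.656289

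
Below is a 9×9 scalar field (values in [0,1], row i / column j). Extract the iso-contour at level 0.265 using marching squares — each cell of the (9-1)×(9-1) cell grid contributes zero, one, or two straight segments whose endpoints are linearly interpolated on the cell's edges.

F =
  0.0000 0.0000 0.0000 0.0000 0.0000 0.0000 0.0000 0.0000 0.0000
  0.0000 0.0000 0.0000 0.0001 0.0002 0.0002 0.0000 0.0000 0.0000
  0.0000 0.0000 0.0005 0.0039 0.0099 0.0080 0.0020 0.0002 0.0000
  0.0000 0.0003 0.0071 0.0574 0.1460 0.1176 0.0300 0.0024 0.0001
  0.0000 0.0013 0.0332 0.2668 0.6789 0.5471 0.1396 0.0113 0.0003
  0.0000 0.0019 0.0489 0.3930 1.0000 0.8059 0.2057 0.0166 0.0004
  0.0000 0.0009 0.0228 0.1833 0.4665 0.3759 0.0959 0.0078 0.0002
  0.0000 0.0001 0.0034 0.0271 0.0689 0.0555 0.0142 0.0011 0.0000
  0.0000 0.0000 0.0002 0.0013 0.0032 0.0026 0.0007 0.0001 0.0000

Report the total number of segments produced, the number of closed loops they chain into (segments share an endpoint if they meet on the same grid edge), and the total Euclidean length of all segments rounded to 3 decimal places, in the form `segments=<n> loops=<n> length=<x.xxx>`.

segments=12 loops=1 length=10.052

cell (3,2): code 0100 → (3.991,3.000)–(4.000,2.992)
cell (3,3): code 1100 → (3.223,4.000)–(3.991,3.000)
cell (3,4): code 1100 → (3.343,5.000)–(3.223,4.000)
cell (3,5): code 1000 → (4.000,5.692)–(3.343,5.000)
cell (4,2): code 0110 → (4.000,2.992)–(5.000,2.628)
cell (4,5): code 1001 → (5.000,5.901)–(4.000,5.692)
cell (5,2): code 0010 → (5.000,2.628)–(5.610,3.000)
cell (5,3): code 0111 → (5.610,3.000)–(6.000,3.288)
cell (5,5): code 1001 → (6.000,5.396)–(5.000,5.901)
cell (6,3): code 0010 → (6.000,3.288)–(6.507,4.000)
cell (6,4): code 0011 → (6.507,4.000)–(6.346,5.000)
cell (6,5): code 0001 → (6.346,5.000)–(6.000,5.396)
total: 12 segments, chained into 1 closed loop(s), length Σ = 10.052103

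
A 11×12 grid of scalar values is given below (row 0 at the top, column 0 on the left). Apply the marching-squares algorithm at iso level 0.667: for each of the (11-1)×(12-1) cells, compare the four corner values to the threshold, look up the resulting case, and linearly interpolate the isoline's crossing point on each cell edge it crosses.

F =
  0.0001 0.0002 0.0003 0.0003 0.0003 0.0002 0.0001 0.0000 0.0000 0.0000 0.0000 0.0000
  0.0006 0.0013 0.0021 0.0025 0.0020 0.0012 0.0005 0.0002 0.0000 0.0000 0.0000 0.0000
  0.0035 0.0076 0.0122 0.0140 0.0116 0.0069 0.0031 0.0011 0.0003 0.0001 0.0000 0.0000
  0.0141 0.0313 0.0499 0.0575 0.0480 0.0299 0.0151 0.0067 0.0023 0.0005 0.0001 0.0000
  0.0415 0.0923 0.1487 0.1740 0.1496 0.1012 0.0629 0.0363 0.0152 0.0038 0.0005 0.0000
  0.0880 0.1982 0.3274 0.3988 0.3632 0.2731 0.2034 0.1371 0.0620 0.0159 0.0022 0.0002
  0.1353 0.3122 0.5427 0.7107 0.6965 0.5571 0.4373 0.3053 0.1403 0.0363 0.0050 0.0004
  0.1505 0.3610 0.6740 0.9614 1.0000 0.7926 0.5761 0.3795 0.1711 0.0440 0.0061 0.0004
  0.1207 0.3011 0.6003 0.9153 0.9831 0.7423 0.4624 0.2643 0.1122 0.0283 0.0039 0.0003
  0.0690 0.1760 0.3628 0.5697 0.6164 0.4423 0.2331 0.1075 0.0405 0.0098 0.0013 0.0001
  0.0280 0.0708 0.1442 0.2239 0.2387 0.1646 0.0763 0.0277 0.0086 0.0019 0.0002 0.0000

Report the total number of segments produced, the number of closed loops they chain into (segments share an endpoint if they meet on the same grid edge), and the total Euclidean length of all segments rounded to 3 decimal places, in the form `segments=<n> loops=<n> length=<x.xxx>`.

segments=14 loops=1 length=10.181

cell (5,2): code 0100 → (5.860,3.000)–(6.000,2.740)
cell (5,3): code 1100 → (5.911,4.000)–(5.860,3.000)
cell (5,4): code 1000 → (6.000,4.212)–(5.911,4.000)
cell (6,1): code 0100 → (6.947,2.000)–(7.000,1.978)
cell (6,2): code 1110 → (6.000,2.740)–(6.947,2.000)
cell (6,4): code 1101 → (6.467,5.000)–(6.000,4.212)
cell (6,5): code 1000 → (7.000,5.580)–(6.467,5.000)
cell (7,1): code 0010 → (7.000,1.978)–(7.095,2.000)
cell (7,2): code 0111 → (7.095,2.000)–(8.000,2.212)
cell (7,5): code 1001 → (8.000,5.269)–(7.000,5.580)
cell (8,2): code 0010 → (8.000,2.212)–(8.718,3.000)
cell (8,3): code 0011 → (8.718,3.000)–(8.862,4.000)
cell (8,4): code 0011 → (8.862,4.000)–(8.251,5.000)
cell (8,5): code 0001 → (8.251,5.000)–(8.000,5.269)
total: 14 segments, chained into 1 closed loop(s), length Σ = 10.180626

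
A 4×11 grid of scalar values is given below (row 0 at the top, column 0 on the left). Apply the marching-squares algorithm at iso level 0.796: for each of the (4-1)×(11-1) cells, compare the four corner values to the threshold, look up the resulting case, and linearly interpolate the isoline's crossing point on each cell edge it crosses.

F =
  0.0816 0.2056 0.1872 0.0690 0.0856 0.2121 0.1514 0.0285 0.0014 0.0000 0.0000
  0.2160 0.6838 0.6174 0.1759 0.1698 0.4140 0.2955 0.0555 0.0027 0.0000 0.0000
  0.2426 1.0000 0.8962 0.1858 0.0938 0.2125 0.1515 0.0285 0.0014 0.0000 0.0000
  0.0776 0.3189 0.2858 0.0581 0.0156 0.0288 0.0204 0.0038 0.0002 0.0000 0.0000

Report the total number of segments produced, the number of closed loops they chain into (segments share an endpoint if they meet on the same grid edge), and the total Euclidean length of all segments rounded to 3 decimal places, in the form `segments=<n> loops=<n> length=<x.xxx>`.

cell (1,0): code 0100 → (1.355,1.000)–(2.000,0.731)
cell (1,1): code 1100 → (1.641,2.000)–(1.355,1.000)
cell (1,2): code 1000 → (2.000,2.141)–(1.641,2.000)
cell (2,0): code 0010 → (2.000,0.731)–(2.300,1.000)
cell (2,1): code 0011 → (2.300,1.000)–(2.164,2.000)
cell (2,2): code 0001 → (2.164,2.000)–(2.000,2.141)
total: 6 segments, chained into 1 closed loop(s), length Σ = 3.753597

segments=6 loops=1 length=3.754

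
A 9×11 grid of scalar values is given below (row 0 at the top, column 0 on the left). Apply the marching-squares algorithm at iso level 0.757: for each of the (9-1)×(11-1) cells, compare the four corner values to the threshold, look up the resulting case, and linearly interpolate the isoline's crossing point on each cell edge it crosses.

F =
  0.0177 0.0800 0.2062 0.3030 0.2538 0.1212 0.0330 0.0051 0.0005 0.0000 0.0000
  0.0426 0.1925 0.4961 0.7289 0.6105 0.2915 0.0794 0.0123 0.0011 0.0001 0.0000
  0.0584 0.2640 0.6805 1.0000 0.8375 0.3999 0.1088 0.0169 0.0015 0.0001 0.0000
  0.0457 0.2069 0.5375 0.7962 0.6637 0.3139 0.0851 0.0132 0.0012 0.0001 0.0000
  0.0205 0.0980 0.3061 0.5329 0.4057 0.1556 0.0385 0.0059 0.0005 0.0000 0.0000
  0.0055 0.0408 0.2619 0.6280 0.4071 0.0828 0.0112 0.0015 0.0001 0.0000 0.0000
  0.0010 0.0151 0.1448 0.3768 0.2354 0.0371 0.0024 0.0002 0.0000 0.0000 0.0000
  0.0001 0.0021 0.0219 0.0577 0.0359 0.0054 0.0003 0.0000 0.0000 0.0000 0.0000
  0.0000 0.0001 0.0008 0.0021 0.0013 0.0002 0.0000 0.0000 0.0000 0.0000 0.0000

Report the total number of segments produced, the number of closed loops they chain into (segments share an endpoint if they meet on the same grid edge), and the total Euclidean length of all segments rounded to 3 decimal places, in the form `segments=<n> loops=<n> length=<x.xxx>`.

cell (1,2): code 0100 → (1.104,3.000)–(2.000,2.239)
cell (1,3): code 1100 → (1.645,4.000)–(1.104,3.000)
cell (1,4): code 1000 → (2.000,4.184)–(1.645,4.000)
cell (2,2): code 0110 → (2.000,2.239)–(3.000,2.848)
cell (2,3): code 1011 → (3.000,3.296)–(2.463,4.000)
cell (2,4): code 0001 → (2.463,4.000)–(2.000,4.184)
cell (3,2): code 0010 → (3.000,2.848)–(3.149,3.000)
cell (3,3): code 0001 → (3.149,3.000)–(3.000,3.296)
total: 8 segments, chained into 1 closed loop(s), length Σ = 5.810649

segments=8 loops=1 length=5.811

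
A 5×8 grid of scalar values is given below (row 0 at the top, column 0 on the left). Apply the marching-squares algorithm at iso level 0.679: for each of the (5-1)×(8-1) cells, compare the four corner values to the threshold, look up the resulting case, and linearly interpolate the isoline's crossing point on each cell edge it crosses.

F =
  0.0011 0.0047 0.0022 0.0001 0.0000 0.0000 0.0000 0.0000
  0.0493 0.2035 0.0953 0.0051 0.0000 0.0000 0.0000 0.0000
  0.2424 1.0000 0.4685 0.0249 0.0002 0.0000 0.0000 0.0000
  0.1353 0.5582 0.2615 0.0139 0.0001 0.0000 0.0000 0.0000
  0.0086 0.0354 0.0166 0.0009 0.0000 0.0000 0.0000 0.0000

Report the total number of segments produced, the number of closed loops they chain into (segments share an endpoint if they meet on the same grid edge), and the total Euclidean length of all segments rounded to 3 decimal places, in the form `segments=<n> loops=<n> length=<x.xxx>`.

cell (1,0): code 0100 → (1.597,1.000)–(2.000,0.576)
cell (1,1): code 1000 → (2.000,1.604)–(1.597,1.000)
cell (2,0): code 0010 → (2.000,0.576)–(2.727,1.000)
cell (2,1): code 0001 → (2.727,1.000)–(2.000,1.604)
total: 4 segments, chained into 1 closed loop(s), length Σ = 3.096733

segments=4 loops=1 length=3.097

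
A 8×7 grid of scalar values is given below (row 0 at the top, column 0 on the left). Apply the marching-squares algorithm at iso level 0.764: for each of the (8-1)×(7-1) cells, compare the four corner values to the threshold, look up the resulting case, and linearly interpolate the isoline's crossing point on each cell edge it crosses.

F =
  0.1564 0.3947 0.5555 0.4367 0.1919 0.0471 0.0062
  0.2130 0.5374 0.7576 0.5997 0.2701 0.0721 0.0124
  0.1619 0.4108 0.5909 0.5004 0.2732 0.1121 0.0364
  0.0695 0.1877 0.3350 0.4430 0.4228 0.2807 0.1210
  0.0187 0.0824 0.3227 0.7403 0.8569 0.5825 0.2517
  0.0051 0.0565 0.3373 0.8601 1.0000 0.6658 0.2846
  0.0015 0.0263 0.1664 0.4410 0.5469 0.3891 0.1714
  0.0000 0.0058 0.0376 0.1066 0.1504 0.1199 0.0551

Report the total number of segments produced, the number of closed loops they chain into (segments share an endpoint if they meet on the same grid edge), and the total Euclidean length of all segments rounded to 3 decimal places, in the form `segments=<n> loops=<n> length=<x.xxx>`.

cell (3,3): code 0100 → (3.786,4.000)–(4.000,3.203)
cell (3,4): code 1000 → (4.000,4.339)–(3.786,4.000)
cell (4,2): code 0100 → (4.198,3.000)–(5.000,2.816)
cell (4,3): code 1110 → (4.000,3.203)–(4.198,3.000)
cell (4,4): code 1001 → (5.000,4.706)–(4.000,4.339)
cell (5,2): code 0010 → (5.000,2.816)–(5.229,3.000)
cell (5,3): code 0011 → (5.229,3.000)–(5.521,4.000)
cell (5,4): code 0001 → (5.521,4.000)–(5.000,4.706)
total: 8 segments, chained into 1 closed loop(s), length Σ = 5.610526

segments=8 loops=1 length=5.611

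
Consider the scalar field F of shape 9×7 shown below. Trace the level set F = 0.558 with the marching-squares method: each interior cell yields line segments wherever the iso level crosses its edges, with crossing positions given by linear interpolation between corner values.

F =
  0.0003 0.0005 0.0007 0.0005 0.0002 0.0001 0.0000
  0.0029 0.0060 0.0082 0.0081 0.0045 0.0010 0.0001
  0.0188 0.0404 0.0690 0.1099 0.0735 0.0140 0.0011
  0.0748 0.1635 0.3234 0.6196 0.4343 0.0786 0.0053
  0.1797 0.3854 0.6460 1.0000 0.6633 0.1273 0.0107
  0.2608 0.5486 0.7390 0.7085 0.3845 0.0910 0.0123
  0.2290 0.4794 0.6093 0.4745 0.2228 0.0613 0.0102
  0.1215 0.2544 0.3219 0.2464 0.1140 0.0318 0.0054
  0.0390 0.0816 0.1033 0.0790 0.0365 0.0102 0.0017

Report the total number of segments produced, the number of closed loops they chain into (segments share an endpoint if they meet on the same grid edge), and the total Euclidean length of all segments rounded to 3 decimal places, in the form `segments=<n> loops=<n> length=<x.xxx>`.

cell (2,2): code 0100 → (2.879,3.000)–(3.000,2.792)
cell (2,3): code 1000 → (3.000,3.332)–(2.879,3.000)
cell (3,1): code 0100 → (3.727,2.000)–(4.000,1.662)
cell (3,2): code 1110 → (3.000,2.792)–(3.727,2.000)
cell (3,3): code 1101 → (3.540,4.000)–(3.000,3.332)
cell (3,4): code 1000 → (4.000,4.196)–(3.540,4.000)
cell (4,1): code 0110 → (4.000,1.662)–(5.000,1.049)
cell (4,3): code 1011 → (5.000,3.465)–(4.378,4.000)
cell (4,4): code 0001 → (4.378,4.000)–(4.000,4.196)
cell (5,1): code 0110 → (5.000,1.049)–(6.000,1.605)
cell (5,2): code 1011 → (6.000,2.381)–(5.643,3.000)
cell (5,3): code 0001 → (5.643,3.000)–(5.000,3.465)
cell (6,1): code 0010 → (6.000,1.605)–(6.178,2.000)
cell (6,2): code 0001 → (6.178,2.000)–(6.000,2.381)
total: 14 segments, chained into 1 closed loop(s), length Σ = 9.387988

segments=14 loops=1 length=9.388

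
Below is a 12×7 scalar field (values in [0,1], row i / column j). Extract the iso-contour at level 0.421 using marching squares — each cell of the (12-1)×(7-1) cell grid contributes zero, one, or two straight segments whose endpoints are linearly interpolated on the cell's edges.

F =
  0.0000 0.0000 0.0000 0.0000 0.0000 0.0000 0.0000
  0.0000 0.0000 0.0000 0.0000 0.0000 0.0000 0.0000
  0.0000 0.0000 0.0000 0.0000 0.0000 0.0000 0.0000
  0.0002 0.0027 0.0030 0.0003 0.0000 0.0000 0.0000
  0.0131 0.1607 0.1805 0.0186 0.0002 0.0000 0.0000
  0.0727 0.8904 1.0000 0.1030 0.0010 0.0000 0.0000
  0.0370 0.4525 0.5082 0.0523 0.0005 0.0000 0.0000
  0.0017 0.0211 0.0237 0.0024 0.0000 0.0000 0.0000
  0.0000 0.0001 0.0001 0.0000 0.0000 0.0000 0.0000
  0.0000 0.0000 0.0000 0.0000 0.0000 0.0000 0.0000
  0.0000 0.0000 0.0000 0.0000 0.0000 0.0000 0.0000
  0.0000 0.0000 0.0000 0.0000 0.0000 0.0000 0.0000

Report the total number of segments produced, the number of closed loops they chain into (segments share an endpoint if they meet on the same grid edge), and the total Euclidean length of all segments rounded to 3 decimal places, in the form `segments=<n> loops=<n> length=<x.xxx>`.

segments=8 loops=1 length=6.410

cell (4,0): code 0100 → (4.357,1.000)–(5.000,0.426)
cell (4,1): code 1100 → (4.293,2.000)–(4.357,1.000)
cell (4,2): code 1000 → (5.000,2.645)–(4.293,2.000)
cell (5,0): code 0110 → (5.000,0.426)–(6.000,0.924)
cell (5,2): code 1001 → (6.000,2.191)–(5.000,2.645)
cell (6,0): code 0010 → (6.000,0.924)–(6.073,1.000)
cell (6,1): code 0011 → (6.073,1.000)–(6.180,2.000)
cell (6,2): code 0001 → (6.180,2.000)–(6.000,2.191)
total: 8 segments, chained into 1 closed loop(s), length Σ = 6.410326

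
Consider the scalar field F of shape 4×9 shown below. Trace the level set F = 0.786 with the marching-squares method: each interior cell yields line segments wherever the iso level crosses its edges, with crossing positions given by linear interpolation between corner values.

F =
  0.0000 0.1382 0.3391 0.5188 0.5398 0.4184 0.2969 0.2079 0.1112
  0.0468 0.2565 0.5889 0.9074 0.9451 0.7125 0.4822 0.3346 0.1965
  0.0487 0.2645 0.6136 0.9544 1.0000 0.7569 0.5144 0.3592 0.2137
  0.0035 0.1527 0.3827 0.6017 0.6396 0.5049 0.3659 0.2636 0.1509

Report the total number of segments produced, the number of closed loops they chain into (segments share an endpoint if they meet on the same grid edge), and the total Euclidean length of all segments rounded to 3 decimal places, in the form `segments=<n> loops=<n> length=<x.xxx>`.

cell (0,2): code 0100 → (0.688,3.000)–(1.000,2.619)
cell (0,3): code 1100 → (0.607,4.000)–(0.688,3.000)
cell (0,4): code 1000 → (1.000,4.684)–(0.607,4.000)
cell (1,2): code 0110 → (1.000,2.619)–(2.000,2.506)
cell (1,4): code 1001 → (2.000,4.880)–(1.000,4.684)
cell (2,2): code 0010 → (2.000,2.506)–(2.477,3.000)
cell (2,3): code 0011 → (2.477,3.000)–(2.594,4.000)
cell (2,4): code 0001 → (2.594,4.000)–(2.000,4.880)
total: 8 segments, chained into 1 closed loop(s), length Σ = 7.065825

segments=8 loops=1 length=7.066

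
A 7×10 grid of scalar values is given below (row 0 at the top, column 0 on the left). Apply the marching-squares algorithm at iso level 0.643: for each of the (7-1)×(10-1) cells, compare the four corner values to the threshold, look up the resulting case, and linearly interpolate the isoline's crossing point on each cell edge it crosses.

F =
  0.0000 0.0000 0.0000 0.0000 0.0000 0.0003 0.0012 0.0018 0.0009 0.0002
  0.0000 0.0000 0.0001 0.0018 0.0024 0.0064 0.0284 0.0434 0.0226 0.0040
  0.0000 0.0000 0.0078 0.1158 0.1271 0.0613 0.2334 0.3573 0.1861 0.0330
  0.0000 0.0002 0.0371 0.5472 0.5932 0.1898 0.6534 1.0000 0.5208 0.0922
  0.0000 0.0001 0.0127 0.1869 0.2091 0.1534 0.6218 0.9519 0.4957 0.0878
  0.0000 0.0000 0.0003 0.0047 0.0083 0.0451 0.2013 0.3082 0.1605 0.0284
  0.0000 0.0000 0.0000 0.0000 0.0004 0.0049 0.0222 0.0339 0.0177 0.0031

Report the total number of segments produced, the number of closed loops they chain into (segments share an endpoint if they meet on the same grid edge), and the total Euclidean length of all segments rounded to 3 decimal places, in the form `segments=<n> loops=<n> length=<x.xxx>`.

segments=8 loops=1 length=5.982

cell (2,5): code 0100 → (2.975,6.000)–(3.000,5.978)
cell (2,6): code 1100 → (2.445,7.000)–(2.975,6.000)
cell (2,7): code 1000 → (3.000,7.745)–(2.445,7.000)
cell (3,5): code 0010 → (3.000,5.978)–(3.329,6.000)
cell (3,6): code 0111 → (3.329,6.000)–(4.000,6.064)
cell (3,7): code 1001 → (4.000,7.677)–(3.000,7.745)
cell (4,6): code 0010 → (4.000,6.064)–(4.480,7.000)
cell (4,7): code 0001 → (4.480,7.000)–(4.000,7.677)
total: 8 segments, chained into 1 closed loop(s), length Σ = 5.982494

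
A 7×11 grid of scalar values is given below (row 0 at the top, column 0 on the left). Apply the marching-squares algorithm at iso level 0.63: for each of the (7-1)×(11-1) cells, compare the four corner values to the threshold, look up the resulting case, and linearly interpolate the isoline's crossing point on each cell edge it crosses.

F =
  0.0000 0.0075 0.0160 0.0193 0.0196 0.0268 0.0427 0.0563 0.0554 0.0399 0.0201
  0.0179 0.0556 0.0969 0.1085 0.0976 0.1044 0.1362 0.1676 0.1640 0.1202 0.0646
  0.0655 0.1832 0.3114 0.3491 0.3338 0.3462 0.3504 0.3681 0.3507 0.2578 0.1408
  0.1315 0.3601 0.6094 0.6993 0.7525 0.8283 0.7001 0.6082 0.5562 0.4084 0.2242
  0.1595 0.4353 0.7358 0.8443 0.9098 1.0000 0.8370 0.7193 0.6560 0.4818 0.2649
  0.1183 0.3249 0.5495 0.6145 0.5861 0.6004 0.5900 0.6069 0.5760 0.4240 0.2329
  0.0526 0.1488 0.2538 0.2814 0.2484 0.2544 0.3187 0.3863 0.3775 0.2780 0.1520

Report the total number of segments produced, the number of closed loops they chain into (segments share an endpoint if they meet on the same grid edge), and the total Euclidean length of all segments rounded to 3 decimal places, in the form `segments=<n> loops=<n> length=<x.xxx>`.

cell (2,2): code 0100 → (2.802,3.000)–(3.000,2.229)
cell (2,3): code 1100 → (2.707,4.000)–(2.802,3.000)
cell (2,4): code 1100 → (2.589,5.000)–(2.707,4.000)
cell (2,5): code 1100 → (2.800,6.000)–(2.589,5.000)
cell (2,6): code 1000 → (3.000,6.763)–(2.800,6.000)
cell (3,1): code 0100 → (3.163,2.000)–(4.000,1.648)
cell (3,2): code 1110 → (3.000,2.229)–(3.163,2.000)
cell (3,6): code 1101 → (3.196,7.000)–(3.000,6.763)
cell (3,7): code 1100 → (3.739,8.000)–(3.196,7.000)
cell (3,8): code 1000 → (4.000,8.149)–(3.739,8.000)
cell (4,1): code 0010 → (4.000,1.648)–(4.568,2.000)
cell (4,2): code 0011 → (4.568,2.000)–(4.933,3.000)
cell (4,3): code 0011 → (4.933,3.000)–(4.864,4.000)
cell (4,4): code 0011 → (4.864,4.000)–(4.926,5.000)
cell (4,5): code 0011 → (4.926,5.000)–(4.838,6.000)
cell (4,6): code 0011 → (4.838,6.000)–(4.794,7.000)
cell (4,7): code 0011 → (4.794,7.000)–(4.325,8.000)
cell (4,8): code 0001 → (4.325,8.000)–(4.000,8.149)
total: 18 segments, chained into 1 closed loop(s), length Σ = 14.757380

segments=18 loops=1 length=14.757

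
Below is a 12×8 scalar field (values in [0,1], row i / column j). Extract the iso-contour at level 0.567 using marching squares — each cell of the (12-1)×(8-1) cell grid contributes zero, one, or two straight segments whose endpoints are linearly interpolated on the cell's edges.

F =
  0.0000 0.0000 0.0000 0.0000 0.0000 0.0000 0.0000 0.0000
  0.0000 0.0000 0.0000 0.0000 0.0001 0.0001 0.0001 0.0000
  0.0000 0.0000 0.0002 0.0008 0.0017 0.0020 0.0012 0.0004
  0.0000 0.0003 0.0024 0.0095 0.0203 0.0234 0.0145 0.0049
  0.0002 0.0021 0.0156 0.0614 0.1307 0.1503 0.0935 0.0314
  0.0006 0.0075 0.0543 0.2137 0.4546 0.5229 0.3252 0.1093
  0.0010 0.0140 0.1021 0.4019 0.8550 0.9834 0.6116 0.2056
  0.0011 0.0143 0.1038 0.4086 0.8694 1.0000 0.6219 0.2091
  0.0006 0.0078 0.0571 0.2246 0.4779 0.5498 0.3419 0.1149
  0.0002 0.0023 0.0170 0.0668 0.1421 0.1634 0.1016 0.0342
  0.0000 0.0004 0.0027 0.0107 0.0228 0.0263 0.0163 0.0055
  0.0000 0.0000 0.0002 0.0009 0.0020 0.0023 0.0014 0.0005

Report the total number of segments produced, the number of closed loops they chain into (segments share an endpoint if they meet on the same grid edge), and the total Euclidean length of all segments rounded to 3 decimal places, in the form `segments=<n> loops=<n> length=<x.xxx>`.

segments=10 loops=1 length=8.945

cell (5,3): code 0100 → (5.281,4.000)–(6.000,3.364)
cell (5,4): code 1100 → (5.096,5.000)–(5.281,4.000)
cell (5,5): code 1100 → (5.844,6.000)–(5.096,5.000)
cell (5,6): code 1000 → (6.000,6.110)–(5.844,6.000)
cell (6,3): code 0110 → (6.000,3.364)–(7.000,3.344)
cell (6,6): code 1001 → (7.000,6.133)–(6.000,6.110)
cell (7,3): code 0010 → (7.000,3.344)–(7.772,4.000)
cell (7,4): code 0011 → (7.772,4.000)–(7.962,5.000)
cell (7,5): code 0011 → (7.962,5.000)–(7.196,6.000)
cell (7,6): code 0001 → (7.196,6.000)–(7.000,6.133)
total: 10 segments, chained into 1 closed loop(s), length Σ = 8.944748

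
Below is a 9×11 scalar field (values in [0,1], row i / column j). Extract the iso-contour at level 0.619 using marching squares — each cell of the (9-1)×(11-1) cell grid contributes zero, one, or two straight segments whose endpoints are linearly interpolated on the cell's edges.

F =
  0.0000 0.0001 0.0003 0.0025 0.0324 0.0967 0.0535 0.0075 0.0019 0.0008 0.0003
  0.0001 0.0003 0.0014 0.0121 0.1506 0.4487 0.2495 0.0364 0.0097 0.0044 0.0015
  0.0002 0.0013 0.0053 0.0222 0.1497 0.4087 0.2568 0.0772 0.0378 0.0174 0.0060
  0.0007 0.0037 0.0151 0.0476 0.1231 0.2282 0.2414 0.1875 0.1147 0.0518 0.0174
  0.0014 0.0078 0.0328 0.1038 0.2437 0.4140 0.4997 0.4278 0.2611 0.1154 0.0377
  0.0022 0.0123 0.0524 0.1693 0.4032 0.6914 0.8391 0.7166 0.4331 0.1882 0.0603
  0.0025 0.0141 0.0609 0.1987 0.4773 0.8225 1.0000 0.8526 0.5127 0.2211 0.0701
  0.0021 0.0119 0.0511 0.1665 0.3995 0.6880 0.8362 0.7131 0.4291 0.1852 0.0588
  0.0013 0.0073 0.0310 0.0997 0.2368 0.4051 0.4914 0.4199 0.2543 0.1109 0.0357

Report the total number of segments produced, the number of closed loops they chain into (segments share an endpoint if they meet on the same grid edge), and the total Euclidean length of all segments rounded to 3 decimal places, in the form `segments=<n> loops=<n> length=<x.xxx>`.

segments=12 loops=1 length=10.120

cell (4,4): code 0100 → (4.739,5.000)–(5.000,4.749)
cell (4,5): code 1100 → (4.352,6.000)–(4.739,5.000)
cell (4,6): code 1100 → (4.662,7.000)–(4.352,6.000)
cell (4,7): code 1000 → (5.000,7.344)–(4.662,7.000)
cell (5,4): code 0110 → (5.000,4.749)–(6.000,4.410)
cell (5,7): code 1001 → (6.000,7.687)–(5.000,7.344)
cell (6,4): code 0110 → (6.000,4.410)–(7.000,4.761)
cell (6,7): code 1001 → (7.000,7.331)–(6.000,7.687)
cell (7,4): code 0010 → (7.000,4.761)–(7.244,5.000)
cell (7,5): code 0011 → (7.244,5.000)–(7.630,6.000)
cell (7,6): code 0011 → (7.630,6.000)–(7.321,7.000)
cell (7,7): code 0001 → (7.321,7.000)–(7.000,7.331)
total: 12 segments, chained into 1 closed loop(s), length Σ = 10.119607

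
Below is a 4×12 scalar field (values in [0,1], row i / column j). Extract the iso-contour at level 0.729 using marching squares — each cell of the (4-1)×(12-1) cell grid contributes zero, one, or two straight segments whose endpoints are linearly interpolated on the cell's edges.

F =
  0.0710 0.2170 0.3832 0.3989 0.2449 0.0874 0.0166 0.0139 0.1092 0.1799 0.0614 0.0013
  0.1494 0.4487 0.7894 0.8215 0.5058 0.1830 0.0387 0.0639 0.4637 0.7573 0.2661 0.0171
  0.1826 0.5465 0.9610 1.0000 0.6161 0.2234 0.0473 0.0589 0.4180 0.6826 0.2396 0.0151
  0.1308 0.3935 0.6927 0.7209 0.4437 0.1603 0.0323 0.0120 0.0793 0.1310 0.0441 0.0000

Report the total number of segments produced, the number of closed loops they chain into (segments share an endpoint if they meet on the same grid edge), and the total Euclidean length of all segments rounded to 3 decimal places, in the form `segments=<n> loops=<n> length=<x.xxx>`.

cell (0,1): code 0100 → (0.851,2.000)–(1.000,1.823)
cell (0,2): code 1100 → (0.781,3.000)–(0.851,2.000)
cell (0,3): code 1000 → (1.000,3.293)–(0.781,3.000)
cell (0,8): code 0100 → (0.951,9.000)–(1.000,8.904)
cell (0,9): code 1000 → (1.000,9.058)–(0.951,9.000)
cell (1,1): code 0110 → (1.000,1.823)–(2.000,1.440)
cell (1,3): code 1001 → (2.000,3.706)–(1.000,3.293)
cell (1,8): code 0010 → (1.000,8.904)–(1.379,9.000)
cell (1,9): code 0001 → (1.379,9.000)–(1.000,9.058)
cell (2,1): code 0010 → (2.000,1.440)–(2.865,2.000)
cell (2,2): code 0011 → (2.865,2.000)–(2.971,3.000)
cell (2,3): code 0001 → (2.971,3.000)–(2.000,3.706)
total: 12 segments, chained into 2 closed loop(s), length Σ = 7.946139

segments=12 loops=2 length=7.946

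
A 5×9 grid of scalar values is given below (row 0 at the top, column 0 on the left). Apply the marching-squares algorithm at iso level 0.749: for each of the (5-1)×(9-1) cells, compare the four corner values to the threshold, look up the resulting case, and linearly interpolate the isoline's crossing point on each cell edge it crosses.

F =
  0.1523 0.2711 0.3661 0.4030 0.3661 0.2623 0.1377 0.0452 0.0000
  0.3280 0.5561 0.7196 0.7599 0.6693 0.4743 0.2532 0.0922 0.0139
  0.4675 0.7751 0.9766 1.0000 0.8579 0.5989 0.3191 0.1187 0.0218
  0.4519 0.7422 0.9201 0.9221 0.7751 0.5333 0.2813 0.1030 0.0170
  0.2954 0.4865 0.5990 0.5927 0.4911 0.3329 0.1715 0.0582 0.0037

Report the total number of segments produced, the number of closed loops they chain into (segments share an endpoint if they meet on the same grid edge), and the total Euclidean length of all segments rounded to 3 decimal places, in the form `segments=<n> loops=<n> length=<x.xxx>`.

segments=14 loops=1 length=9.618

cell (0,2): code 0100 → (0.969,3.000)–(1.000,2.730)
cell (0,3): code 1000 → (1.000,3.120)–(0.969,3.000)
cell (1,0): code 0100 → (1.881,1.000)–(2.000,0.915)
cell (1,1): code 1100 → (1.114,2.000)–(1.881,1.000)
cell (1,2): code 1110 → (1.000,2.730)–(1.114,2.000)
cell (1,3): code 1101 → (1.423,4.000)–(1.000,3.120)
cell (1,4): code 1000 → (2.000,4.420)–(1.423,4.000)
cell (2,0): code 0010 → (2.000,0.915)–(2.793,1.000)
cell (2,1): code 0111 → (2.793,1.000)–(3.000,1.038)
cell (2,4): code 1001 → (3.000,4.108)–(2.000,4.420)
cell (3,1): code 0010 → (3.000,1.038)–(3.533,2.000)
cell (3,2): code 0011 → (3.533,2.000)–(3.526,3.000)
cell (3,3): code 0011 → (3.526,3.000)–(3.092,4.000)
cell (3,4): code 0001 → (3.092,4.000)–(3.000,4.108)
total: 14 segments, chained into 1 closed loop(s), length Σ = 9.618186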